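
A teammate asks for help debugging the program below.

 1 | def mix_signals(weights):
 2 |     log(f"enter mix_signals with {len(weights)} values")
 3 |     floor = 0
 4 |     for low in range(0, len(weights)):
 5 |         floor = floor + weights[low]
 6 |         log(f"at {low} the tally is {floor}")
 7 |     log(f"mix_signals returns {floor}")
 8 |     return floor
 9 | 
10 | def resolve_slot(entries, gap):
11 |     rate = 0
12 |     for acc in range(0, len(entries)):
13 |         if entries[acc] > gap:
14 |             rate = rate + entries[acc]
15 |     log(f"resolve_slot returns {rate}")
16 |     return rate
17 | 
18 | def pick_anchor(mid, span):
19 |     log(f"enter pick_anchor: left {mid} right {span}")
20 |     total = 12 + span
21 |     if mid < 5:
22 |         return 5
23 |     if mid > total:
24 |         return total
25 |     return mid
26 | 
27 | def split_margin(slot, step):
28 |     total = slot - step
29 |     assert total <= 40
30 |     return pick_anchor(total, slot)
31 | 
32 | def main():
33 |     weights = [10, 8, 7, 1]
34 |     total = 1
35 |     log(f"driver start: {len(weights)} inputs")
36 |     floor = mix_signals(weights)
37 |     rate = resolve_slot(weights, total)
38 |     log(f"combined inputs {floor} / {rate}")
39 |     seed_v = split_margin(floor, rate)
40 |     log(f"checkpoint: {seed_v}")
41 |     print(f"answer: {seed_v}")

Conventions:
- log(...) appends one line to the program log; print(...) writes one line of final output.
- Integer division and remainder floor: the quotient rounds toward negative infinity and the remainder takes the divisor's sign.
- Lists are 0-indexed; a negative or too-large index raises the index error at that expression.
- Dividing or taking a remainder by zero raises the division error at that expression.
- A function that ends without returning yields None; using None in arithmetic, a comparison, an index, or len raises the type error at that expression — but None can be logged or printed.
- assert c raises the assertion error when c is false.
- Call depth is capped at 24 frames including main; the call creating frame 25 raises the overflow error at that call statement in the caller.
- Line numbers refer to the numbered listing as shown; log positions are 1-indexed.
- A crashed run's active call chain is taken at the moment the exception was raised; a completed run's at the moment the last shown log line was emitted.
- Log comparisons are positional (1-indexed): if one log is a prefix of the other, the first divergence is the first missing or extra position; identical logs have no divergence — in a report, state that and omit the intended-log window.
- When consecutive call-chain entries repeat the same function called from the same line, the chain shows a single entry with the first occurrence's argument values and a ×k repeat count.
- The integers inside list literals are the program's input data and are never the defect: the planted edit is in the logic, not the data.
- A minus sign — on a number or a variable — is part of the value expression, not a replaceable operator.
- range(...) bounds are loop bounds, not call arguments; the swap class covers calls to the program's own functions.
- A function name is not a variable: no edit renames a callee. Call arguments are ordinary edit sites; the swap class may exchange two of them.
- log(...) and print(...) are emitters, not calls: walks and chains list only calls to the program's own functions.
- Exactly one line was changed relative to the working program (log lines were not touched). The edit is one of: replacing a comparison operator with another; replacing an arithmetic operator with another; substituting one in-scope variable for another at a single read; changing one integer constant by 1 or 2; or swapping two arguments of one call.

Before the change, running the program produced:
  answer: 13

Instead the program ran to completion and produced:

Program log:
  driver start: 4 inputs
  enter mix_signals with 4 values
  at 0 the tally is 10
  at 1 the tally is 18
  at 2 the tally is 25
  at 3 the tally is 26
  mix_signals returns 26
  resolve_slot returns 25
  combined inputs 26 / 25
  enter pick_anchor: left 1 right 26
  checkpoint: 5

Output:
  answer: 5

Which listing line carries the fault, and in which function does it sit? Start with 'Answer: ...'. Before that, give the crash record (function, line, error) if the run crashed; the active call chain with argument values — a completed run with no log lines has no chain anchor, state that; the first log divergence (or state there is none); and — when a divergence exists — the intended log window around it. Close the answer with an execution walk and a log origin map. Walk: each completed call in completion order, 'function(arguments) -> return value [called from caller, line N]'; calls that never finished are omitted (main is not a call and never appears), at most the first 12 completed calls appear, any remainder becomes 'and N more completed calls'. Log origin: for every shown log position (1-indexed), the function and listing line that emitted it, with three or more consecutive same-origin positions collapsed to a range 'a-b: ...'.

Answer: the defect is in split_margin at line 30.
The tell: The earliest visible damage is log position 10 — 'enter pick_anchor: left 1 right 26' rather than the intended 'enter pick_anchor: left 26 right 1'.
Call chain: main.
First divergence: position 10 — the shown line 'enter pick_anchor: left 1 right 26' should read 'enter pick_anchor: left 26 right 1'.
Intended log window:
  8: resolve_slot returns 25
  9: combined inputs 26 / 25
  10: enter pick_anchor: left 26 right 1
  11: checkpoint: 13
Execution walk:
  mix_signals([10, 8, 7, 1]) -> 26  [called from main, line 36]
  resolve_slot([10, 8, 7, 1], 1) -> 25  [called from main, line 37]
  pick_anchor(1, 26) -> 5  [called from split_margin, line 30]
  split_margin(26, 25) -> 5  [called from main, line 39]
Log origins:
  1: emitted by main (line 35)
  2: emitted by mix_signals (line 2)
  3-6: emitted by mix_signals (line 6)
  7: emitted by mix_signals (line 7)
  8: emitted by resolve_slot (line 15)
  9: emitted by main (line 38)
  10: emitted by pick_anchor (line 19)
  11: emitted by main (line 40)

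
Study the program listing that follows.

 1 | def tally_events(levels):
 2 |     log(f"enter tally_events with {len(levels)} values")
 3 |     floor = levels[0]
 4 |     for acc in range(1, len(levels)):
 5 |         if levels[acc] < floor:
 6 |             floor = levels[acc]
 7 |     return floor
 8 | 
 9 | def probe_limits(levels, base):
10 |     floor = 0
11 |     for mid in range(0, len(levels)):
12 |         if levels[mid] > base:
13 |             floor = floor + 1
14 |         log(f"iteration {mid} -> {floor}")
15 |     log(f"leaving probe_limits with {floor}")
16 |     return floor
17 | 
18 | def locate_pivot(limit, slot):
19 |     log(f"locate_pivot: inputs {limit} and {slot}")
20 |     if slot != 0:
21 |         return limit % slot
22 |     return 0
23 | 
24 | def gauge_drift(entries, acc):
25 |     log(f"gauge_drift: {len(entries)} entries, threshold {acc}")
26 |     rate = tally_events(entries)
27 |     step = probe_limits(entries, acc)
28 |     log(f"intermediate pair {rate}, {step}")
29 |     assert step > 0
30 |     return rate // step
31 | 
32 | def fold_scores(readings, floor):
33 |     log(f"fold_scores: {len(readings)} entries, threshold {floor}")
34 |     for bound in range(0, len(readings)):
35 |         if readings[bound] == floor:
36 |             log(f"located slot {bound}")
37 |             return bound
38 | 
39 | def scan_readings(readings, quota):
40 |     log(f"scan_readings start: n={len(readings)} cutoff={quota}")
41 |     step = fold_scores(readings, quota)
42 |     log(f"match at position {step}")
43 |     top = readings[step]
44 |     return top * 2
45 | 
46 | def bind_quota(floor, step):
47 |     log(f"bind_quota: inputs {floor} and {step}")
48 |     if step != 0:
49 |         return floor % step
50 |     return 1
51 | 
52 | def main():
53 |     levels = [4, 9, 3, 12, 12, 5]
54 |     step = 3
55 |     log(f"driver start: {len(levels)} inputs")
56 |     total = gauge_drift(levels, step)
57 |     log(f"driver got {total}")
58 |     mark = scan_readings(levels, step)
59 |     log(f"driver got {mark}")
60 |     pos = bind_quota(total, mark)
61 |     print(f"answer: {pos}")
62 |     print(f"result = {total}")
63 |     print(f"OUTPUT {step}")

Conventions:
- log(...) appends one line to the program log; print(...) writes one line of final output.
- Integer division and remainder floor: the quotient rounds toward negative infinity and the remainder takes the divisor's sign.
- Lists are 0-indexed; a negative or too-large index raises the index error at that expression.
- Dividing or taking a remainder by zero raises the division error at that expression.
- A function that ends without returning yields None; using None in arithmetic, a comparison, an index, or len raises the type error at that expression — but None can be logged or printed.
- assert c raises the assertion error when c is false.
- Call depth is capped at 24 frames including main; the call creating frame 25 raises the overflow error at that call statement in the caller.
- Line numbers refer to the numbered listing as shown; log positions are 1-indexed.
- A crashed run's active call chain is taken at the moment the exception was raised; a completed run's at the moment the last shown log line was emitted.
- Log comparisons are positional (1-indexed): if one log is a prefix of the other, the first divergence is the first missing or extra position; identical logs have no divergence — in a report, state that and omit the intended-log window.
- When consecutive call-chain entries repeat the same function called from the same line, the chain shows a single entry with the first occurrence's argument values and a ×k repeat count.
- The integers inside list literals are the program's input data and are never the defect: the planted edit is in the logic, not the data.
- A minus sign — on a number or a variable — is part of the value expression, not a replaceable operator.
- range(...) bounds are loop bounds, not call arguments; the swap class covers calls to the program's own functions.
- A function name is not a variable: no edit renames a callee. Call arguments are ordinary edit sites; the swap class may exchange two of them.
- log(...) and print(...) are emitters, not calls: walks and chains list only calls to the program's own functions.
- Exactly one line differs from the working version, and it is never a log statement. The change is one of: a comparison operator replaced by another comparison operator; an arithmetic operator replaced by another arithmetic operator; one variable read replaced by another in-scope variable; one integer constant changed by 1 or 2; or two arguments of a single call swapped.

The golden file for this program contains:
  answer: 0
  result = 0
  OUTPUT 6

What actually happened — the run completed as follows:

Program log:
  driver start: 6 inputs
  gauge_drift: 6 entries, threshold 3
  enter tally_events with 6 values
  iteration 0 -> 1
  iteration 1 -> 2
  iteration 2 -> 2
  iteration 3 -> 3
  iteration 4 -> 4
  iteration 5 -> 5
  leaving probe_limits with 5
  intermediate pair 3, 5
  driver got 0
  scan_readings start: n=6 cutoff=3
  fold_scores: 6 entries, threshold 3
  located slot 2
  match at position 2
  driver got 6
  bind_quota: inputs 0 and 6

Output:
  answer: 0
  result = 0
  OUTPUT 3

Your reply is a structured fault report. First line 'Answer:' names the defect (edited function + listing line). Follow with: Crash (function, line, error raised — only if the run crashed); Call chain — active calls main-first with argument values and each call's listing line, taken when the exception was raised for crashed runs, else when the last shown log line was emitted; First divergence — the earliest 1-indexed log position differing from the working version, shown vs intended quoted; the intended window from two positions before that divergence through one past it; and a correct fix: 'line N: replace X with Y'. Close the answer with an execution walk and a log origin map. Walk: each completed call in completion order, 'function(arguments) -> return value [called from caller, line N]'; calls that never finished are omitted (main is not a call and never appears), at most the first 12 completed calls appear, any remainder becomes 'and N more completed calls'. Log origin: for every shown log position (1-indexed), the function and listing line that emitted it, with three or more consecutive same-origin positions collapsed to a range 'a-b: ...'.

Answer: the defect is in main at line 63.
Key fact: The logs agree in full; only the final output differs.
Call chain: main -> bind_quota(0, 6) (called at line 60).
First divergence: none (the log streams are identical).
Execution walk:
  tally_events([4, 9, 3, 12, 12, 5]) -> 3  [called from gauge_drift, line 26]
  probe_limits([4, 9, 3, 12, 12, 5], 3) -> 5  [called from gauge_drift, line 27]
  gauge_drift([4, 9, 3, 12, 12, 5], 3) -> 0  [called from main, line 56]
  fold_scores([4, 9, 3, 12, 12, 5], 3) -> 2  [called from scan_readings, line 41]
  scan_readings([4, 9, 3, 12, 12, 5], 3) -> 6  [called from main, line 58]
  bind_quota(0, 6) -> 0  [called from main, line 60]
Log origins:
  1: emitted by main (line 55)
  2: emitted by gauge_drift (line 25)
  3: emitted by tally_events (line 2)
  4-9: emitted by probe_limits (line 14)
  10: emitted by probe_limits (line 15)
  11: emitted by gauge_drift (line 28)
  12: emitted by main (line 57)
  13: emitted by scan_readings (line 40)
  14: emitted by fold_scores (line 33)
  15: emitted by fold_scores (line 36)
  16: emitted by scan_readings (line 42)
  17: emitted by main (line 59)
  18: emitted by bind_quota (line 47)
A correct fix: line 63: replace `step` with `mark`.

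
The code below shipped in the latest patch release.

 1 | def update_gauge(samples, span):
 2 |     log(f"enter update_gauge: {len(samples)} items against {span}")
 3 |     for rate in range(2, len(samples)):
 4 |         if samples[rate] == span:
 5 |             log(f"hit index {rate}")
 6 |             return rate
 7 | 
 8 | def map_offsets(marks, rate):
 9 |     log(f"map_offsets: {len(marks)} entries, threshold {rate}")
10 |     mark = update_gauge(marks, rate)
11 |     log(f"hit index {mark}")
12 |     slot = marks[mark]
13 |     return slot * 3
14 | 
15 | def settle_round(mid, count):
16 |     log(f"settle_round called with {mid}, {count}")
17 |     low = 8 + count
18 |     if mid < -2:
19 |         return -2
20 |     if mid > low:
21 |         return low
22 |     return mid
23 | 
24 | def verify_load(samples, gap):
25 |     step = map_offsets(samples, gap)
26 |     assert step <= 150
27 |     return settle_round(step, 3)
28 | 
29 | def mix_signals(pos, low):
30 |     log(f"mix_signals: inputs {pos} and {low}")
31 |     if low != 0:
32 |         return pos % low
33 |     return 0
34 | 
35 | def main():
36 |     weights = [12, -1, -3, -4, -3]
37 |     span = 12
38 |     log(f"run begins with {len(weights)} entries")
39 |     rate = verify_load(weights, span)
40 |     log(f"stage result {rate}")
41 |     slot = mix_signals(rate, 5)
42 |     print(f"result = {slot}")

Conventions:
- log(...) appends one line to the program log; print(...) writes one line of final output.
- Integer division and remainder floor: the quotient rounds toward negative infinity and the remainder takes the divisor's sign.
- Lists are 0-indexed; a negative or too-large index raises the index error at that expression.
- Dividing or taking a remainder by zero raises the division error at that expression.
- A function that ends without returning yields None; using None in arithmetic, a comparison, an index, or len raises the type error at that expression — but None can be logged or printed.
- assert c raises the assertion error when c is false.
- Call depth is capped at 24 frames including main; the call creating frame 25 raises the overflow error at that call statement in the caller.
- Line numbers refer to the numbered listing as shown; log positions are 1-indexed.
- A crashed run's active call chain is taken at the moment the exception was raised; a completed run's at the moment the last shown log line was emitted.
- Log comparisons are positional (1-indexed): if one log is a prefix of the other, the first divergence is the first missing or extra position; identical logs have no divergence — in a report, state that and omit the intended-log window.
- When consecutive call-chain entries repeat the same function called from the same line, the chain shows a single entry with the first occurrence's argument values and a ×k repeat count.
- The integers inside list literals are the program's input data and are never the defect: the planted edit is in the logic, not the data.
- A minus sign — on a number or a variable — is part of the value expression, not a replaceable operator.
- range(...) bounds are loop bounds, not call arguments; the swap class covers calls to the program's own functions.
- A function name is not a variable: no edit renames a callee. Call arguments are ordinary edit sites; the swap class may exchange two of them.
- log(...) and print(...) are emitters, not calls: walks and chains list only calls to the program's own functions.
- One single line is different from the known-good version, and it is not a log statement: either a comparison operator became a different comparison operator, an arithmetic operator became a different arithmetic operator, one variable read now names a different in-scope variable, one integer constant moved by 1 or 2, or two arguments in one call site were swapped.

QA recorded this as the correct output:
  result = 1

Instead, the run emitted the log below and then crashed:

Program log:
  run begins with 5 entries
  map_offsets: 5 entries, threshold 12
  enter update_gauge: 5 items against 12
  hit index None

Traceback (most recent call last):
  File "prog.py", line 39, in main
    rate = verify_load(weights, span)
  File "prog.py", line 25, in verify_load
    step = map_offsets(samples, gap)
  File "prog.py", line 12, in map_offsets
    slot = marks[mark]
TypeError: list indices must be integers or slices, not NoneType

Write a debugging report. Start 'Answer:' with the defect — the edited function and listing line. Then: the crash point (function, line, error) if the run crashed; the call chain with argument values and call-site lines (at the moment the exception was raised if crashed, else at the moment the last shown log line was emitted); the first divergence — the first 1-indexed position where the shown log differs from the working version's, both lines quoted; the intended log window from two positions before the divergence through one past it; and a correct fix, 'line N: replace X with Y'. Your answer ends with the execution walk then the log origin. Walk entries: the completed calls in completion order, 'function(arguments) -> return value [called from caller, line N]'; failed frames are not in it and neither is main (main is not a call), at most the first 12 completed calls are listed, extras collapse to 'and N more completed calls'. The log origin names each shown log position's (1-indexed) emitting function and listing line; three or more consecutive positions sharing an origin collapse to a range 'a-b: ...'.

Answer: the defect is in update_gauge at line 3.
Key fact: Everything matches until log position 4, which reads 'hit index None' in place of 'hit index 0'.
Crash: map_offsets, line 12, TypeError.
Call chain: main -> verify_load([12, -1, -3, -4, -3], 12) (called at line 39) -> map_offsets([12, -1, -3, -4, -3], 12) (called at line 25).
First divergence: at position 4 the run shows 'hit index None' where the working version logs 'hit index 0'.
Intended log window:
  2: map_offsets: 5 entries, threshold 12
  3: enter update_gauge: 5 items against 12
  4: hit index 0
  5: hit index 0
Execution walk:
  update_gauge([12, -1, -3, -4, -3], 12) -> None  [called from map_offsets, line 10]
Log origins:
  1 — main, line 38
  2 — map_offsets, line 9
  3 — update_gauge, line 2
  4 — map_offsets, line 11
A correct fix: line 3: replace `2` with `0`.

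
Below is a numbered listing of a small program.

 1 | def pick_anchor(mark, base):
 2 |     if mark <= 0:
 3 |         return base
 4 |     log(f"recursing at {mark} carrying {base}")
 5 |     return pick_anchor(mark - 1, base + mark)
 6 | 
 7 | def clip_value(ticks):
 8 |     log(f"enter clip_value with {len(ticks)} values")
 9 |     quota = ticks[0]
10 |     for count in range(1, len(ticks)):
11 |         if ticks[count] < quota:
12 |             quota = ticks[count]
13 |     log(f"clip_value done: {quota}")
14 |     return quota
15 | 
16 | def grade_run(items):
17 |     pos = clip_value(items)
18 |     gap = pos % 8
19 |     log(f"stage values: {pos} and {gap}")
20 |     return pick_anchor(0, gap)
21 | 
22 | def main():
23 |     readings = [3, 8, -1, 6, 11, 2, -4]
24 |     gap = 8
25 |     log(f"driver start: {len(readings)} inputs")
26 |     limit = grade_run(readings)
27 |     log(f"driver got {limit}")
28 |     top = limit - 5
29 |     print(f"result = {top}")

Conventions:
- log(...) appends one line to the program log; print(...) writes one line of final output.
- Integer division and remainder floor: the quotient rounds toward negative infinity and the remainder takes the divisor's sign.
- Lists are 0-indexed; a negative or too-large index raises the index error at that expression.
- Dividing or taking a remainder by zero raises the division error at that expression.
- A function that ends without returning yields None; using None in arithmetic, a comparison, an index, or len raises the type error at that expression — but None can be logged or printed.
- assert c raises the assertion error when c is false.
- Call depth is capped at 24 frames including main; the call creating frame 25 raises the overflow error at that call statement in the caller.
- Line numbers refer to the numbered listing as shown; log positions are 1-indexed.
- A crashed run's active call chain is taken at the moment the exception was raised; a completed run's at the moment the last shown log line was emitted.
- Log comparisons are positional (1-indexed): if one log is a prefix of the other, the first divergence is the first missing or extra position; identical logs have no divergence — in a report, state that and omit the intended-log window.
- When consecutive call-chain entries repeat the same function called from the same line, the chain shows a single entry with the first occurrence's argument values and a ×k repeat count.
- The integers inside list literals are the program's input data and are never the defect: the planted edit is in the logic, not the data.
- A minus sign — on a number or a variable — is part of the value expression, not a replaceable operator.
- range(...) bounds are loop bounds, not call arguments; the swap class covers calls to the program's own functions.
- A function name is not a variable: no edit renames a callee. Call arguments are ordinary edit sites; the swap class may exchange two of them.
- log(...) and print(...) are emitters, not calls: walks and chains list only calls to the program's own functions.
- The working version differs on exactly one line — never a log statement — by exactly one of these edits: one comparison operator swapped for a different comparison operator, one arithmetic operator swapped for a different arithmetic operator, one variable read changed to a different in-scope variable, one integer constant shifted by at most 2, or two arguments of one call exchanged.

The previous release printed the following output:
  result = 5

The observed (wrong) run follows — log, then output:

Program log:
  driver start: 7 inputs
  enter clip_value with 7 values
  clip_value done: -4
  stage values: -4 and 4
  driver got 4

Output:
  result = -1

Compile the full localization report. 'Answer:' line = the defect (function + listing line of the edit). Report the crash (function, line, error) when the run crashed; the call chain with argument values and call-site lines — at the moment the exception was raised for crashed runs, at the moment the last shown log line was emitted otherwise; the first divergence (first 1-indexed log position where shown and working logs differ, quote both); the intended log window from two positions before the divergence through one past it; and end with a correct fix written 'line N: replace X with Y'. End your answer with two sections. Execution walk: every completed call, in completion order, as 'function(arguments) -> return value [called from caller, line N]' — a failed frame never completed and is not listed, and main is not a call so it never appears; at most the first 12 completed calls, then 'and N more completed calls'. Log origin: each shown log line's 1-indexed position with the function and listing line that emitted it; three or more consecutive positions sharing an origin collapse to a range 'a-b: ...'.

Answer: the defect is in grade_run at line 20.
Core observation: The earliest visible damage is log position 5 — 'driver got 4' rather than the intended 'recursing at 4 carrying 0'.
Call chain: main.
First divergence: at position 5 the run shows 'driver got 4' where the working version logs 'recursing at 4 carrying 0'.
Intended log window:
  3: clip_value done: -4
  4: stage values: -4 and 4
  5: recursing at 4 carrying 0
  6: recursing at 3 carrying 4
Execution walk:
  clip_value([3, 8, -1, 6, 11, 2, -4]) -> -4  [called from grade_run, line 17]
  pick_anchor(0, 4) -> 4  [called from grade_run, line 20]
  grade_run([3, 8, -1, 6, 11, 2, -4]) -> 4  [called from main, line 26]
Log origins:
  1: from main, line 25
  2: from clip_value, line 8
  3: from clip_value, line 13
  4: from grade_run, line 19
  5: from main, line 27
A correct fix: line 20: replace `pick_anchor(0, gap)` with `pick_anchor(gap, 0)`.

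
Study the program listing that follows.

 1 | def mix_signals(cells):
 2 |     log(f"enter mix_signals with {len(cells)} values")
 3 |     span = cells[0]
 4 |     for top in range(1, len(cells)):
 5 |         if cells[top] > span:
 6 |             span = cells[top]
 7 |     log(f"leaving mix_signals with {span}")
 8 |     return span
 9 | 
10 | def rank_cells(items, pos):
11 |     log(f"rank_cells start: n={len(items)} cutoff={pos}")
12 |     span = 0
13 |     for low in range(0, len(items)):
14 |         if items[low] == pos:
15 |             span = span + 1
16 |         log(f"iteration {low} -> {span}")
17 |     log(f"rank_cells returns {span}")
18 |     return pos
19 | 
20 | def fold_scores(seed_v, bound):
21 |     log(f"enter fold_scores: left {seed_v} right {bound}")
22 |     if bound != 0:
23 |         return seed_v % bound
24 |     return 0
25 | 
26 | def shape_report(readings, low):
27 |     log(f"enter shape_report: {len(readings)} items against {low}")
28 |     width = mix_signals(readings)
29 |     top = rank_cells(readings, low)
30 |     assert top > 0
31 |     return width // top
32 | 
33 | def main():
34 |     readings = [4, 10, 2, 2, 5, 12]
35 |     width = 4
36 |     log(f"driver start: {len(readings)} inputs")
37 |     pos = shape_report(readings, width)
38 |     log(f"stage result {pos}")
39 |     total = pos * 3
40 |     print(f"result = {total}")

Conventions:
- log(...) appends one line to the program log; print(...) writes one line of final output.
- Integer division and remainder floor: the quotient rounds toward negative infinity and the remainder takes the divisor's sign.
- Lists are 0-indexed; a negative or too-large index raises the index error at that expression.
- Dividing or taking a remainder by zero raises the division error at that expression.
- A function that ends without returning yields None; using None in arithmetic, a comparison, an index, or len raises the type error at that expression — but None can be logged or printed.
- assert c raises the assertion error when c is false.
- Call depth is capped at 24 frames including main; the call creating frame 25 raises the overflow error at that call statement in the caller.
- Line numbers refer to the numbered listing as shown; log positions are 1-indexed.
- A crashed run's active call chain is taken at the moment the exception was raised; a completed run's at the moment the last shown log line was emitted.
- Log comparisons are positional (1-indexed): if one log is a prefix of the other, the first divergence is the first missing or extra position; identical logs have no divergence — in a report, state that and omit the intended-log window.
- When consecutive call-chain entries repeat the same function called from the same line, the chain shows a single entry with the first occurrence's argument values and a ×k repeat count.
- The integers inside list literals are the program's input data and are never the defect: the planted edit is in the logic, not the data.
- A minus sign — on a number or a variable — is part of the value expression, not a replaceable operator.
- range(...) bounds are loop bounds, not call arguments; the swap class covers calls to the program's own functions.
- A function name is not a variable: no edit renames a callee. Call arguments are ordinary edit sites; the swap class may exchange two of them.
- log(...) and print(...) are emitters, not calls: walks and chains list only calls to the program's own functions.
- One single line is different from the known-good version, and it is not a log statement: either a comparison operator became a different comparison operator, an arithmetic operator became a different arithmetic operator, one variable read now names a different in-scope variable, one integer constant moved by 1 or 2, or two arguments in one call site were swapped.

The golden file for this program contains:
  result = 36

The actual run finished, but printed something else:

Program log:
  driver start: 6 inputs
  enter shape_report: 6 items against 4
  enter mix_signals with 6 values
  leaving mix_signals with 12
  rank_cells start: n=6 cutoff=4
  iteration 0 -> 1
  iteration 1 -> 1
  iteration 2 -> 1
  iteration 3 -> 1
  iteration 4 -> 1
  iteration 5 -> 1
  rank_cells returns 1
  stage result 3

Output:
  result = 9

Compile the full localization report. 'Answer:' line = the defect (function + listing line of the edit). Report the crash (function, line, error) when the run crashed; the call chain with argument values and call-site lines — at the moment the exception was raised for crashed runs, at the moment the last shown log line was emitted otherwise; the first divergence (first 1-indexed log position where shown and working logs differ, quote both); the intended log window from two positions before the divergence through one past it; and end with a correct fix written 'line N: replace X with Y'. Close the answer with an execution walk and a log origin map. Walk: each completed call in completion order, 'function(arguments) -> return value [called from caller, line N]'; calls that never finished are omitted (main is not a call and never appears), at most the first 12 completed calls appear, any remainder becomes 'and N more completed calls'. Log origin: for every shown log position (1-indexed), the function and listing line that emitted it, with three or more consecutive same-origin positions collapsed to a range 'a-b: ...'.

Answer: the defect is in rank_cells at line 18.
Core observation: Position 13 is the first bad log line: 'stage result 3' should read 'stage result 12'.
Call chain: main.
First divergence: position 13 — the shown line 'stage result 3' should read 'stage result 12'.
Intended log window:
  11: iteration 5 -> 1
  12: rank_cells returns 1
  13: stage result 12
Execution walk:
  mix_signals([4, 10, 2, 2, 5, 12]) -> 12  [called from shape_report, line 28]
  rank_cells([4, 10, 2, 2, 5, 12], 4) -> 4  [called from shape_report, line 29]
  shape_report([4, 10, 2, 2, 5, 12], 4) -> 3  [called from main, line 37]
Log line origins:
  1: from main, line 36
  2: from shape_report, line 27
  3: from mix_signals, line 2
  4: from mix_signals, line 7
  5: from rank_cells, line 11
  6-11: from rank_cells, line 16
  12: from rank_cells, line 17
  13: from main, line 38
A correct fix: line 18: replace `pos` with `span`.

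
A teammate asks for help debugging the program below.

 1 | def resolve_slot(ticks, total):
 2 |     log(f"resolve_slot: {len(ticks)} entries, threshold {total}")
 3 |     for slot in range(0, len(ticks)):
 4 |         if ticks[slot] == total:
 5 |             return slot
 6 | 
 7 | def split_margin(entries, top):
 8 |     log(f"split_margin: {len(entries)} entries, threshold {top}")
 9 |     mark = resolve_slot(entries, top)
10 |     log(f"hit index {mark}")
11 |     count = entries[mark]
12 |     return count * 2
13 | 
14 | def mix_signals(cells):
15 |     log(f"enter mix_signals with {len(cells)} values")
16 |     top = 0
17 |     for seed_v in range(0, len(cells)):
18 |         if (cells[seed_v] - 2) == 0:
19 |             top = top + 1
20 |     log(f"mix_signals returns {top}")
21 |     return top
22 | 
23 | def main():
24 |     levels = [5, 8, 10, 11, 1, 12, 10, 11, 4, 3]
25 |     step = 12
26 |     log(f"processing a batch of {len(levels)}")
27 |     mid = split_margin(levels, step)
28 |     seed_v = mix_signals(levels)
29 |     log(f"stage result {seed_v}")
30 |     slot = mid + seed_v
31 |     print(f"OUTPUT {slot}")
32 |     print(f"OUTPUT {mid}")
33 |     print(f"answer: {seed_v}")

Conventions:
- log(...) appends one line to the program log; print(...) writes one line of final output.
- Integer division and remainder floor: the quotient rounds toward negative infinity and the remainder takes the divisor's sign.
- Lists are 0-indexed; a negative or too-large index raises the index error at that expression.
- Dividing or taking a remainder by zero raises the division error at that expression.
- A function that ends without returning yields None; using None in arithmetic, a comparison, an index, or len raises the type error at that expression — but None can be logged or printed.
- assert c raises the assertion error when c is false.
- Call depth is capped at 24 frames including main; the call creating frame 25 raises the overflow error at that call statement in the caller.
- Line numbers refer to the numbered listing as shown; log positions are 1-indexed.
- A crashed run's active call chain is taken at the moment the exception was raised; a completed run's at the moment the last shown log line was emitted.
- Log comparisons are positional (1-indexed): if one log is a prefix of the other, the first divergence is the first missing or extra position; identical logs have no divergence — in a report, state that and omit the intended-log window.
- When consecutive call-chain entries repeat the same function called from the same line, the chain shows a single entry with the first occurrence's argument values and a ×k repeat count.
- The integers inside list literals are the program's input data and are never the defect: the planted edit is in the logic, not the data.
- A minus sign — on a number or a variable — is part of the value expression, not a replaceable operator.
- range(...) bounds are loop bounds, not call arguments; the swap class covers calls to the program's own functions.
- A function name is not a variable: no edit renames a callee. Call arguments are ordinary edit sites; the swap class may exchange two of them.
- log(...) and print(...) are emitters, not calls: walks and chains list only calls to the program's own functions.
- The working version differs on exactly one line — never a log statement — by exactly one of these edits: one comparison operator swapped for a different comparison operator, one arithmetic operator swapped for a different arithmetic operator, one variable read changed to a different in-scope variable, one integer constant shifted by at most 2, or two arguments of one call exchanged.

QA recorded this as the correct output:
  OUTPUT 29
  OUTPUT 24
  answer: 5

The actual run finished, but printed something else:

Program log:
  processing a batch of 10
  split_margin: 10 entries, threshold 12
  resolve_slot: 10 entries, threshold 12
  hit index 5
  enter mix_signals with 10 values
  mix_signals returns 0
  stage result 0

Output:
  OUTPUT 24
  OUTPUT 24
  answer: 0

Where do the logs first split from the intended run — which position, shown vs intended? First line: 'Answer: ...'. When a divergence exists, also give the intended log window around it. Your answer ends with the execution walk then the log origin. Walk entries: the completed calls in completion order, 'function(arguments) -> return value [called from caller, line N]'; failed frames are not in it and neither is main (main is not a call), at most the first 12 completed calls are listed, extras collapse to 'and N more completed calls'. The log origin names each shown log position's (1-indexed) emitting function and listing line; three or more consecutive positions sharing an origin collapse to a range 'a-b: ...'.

Answer: position 6; shown 'mix_signals returns 0' vs intended 'mix_signals returns 5'.
Intended log window:
  4: hit index 5
  5: enter mix_signals with 10 values
  6: mix_signals returns 5
  7: stage result 5
Execution walk:
  resolve_slot([5, 8, 10, 11, 1, 12, 10, 11, 4, 3], 12) -> 5  [called from split_margin, line 9]
  split_margin([5, 8, 10, 11, 1, 12, 10, 11, 4, 3], 12) -> 24  [called from main, line 27]
  mix_signals([5, 8, 10, 11, 1, 12, 10, 11, 4, 3]) -> 0  [called from main, line 28]
Origin of each log line:
  1: from main, line 26
  2: from split_margin, line 8
  3: from resolve_slot, line 2
  4: from split_margin, line 10
  5: from mix_signals, line 15
  6: from mix_signals, line 20
  7: from main, line 29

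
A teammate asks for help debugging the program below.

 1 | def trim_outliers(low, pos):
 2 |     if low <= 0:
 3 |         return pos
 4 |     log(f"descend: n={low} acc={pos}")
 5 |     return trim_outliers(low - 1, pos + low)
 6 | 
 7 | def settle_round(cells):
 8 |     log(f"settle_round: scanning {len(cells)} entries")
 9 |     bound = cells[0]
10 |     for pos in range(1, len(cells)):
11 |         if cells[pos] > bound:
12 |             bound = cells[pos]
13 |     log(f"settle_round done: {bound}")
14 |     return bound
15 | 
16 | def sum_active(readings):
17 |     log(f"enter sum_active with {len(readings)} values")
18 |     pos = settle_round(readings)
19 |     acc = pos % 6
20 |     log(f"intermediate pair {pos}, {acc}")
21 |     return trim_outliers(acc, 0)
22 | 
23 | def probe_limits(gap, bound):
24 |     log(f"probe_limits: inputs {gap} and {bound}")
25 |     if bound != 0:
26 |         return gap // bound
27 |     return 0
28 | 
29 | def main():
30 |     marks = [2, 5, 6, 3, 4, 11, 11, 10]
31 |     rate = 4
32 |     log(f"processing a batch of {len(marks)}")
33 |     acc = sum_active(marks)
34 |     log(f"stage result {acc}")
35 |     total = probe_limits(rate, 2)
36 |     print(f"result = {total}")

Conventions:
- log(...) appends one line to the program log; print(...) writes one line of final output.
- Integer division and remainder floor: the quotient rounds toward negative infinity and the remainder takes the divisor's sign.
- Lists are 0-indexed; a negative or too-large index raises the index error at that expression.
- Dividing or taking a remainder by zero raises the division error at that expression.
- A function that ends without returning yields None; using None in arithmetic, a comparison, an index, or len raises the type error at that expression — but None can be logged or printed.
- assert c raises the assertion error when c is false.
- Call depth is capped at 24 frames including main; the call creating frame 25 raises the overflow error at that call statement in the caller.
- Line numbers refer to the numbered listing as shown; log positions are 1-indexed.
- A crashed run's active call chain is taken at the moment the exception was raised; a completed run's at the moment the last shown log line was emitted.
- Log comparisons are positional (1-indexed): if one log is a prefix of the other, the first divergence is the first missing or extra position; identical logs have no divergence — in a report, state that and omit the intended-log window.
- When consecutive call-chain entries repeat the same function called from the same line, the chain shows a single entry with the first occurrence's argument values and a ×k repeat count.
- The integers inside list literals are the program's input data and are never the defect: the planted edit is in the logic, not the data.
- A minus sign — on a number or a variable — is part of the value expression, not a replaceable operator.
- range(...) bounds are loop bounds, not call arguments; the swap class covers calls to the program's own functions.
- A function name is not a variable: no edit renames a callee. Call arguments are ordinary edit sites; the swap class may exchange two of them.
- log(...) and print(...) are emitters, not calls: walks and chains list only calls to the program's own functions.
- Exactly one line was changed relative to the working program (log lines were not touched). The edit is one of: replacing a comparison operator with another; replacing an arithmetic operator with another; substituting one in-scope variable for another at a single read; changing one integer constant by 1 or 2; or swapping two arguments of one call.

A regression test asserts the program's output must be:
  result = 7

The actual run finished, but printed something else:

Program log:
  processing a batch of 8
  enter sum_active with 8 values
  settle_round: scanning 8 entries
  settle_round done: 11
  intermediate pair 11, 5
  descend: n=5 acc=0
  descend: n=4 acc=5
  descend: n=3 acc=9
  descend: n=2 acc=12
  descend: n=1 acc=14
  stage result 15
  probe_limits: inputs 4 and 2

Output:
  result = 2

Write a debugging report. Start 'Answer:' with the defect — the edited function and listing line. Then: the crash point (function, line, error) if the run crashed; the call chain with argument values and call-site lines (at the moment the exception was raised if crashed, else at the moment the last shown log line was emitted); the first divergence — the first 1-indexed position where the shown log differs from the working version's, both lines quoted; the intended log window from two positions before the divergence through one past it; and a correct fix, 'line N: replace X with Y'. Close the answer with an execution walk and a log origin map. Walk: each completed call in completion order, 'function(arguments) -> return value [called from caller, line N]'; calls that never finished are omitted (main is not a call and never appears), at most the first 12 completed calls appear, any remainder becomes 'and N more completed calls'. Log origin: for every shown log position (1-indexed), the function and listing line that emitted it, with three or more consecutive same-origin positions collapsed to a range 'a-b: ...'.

Answer: the defect is in main at line 35.
Key fact: Log line 12 is where behavior first shows: 'probe_limits: inputs 4 and 2' appears instead of 'probe_limits: inputs 15 and 2'.
Call chain: main -> probe_limits(4, 2) (called at line 35).
First divergence: position 12 — the shown line 'probe_limits: inputs 4 and 2' should read 'probe_limits: inputs 15 and 2'.
Intended log window:
  10: descend: n=1 acc=14
  11: stage result 15
  12: probe_limits: inputs 15 and 2
Execution walk:
  settle_round([2, 5, 6, 3, 4, 11, 11, 10]) -> 11  [called from sum_active, line 18]
  trim_outliers(0, 15) -> 15  [called from trim_outliers, line 5]
  trim_outliers(1, 14) -> 15  [called from trim_outliers, line 5]
  trim_outliers(2, 12) -> 15  [called from trim_outliers, line 5]
  trim_outliers(3, 9) -> 15  [called from trim_outliers, line 5]
  trim_outliers(4, 5) -> 15  [called from trim_outliers, line 5]
  trim_outliers(5, 0) -> 15  [called from sum_active, line 21]
  sum_active([2, 5, 6, 3, 4, 11, 11, 10]) -> 15  [called from main, line 33]
  probe_limits(4, 2) -> 2  [called from main, line 35]
Log origins:
  1: logged in main at line 32
  2: logged in sum_active at line 17
  3: logged in settle_round at line 8
  4: logged in settle_round at line 13
  5: logged in sum_active at line 20
  6-10: logged in trim_outliers at line 4
  11: logged in main at line 34
  12: logged in probe_limits at line 24
A correct fix: line 35: replace `rate` with `acc`.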